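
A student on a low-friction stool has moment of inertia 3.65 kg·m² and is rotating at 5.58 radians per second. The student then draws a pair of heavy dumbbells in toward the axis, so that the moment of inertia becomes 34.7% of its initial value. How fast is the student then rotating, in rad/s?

ω₂ ≈ 16.1 rad/s

Angular momentum about the spin axis is conserved since the torque about it is zero.
I₂ = 0.347 × 3.65 = 1.267 kg·m².
ω₂ = I₁ω₁ / I₂ = (3.650)(5.58 rad/s) / (1.267) = 16.08 rad/s.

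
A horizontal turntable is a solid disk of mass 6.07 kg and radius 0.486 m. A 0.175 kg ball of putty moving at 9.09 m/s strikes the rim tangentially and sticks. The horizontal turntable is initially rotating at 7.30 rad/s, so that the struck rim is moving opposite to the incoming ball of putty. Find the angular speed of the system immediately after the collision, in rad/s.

The axle reaction passes through the axle and exerts no torque about it; angular momentum about the axle is conserved through the impact.
I_p = ½(6.07)(0.486)² = 0.7169 kg·m². Taking the sense of the ball of putty's angular momentum as positive, L_{ball} = m v R = (0.175)(9.09)(0.486) = 0.7731 kg·m²/s.
L_i = −I_p ω_p + m v R = −(0.7169)(7.30) + 0.7731 = -4.460 kg·m²/s.
After sticking, I_f = I_p + m R² = 0.7169 + (0.175)(0.486)² = 0.7582 kg·m².
ω_f = L_i / I_f = -4.460 / 0.7582 = -5.882 rad/s.

|ω_f| ≈ 5.88 rad/s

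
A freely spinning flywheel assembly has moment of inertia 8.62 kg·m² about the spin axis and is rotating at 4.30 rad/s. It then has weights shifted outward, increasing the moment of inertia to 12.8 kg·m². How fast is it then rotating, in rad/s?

ω₂ ≈ 2.90 rad/s

No external torque acts about the spin axis, so angular momentum is conserved.
ω₂ = I₁ω₁ / I₂ = (8.620)(4.30 rad/s) / (12.80) = 2.896 rad/s.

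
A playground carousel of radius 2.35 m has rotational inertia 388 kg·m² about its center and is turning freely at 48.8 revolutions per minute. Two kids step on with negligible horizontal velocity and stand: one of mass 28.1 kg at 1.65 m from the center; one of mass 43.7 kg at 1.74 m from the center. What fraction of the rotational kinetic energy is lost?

No external torque acts about the center; L_before = L_after.
Added inertia Σmr² = (28.1)(1.65)² + (43.7)(1.74)² = 208.8 kg·m²; I_f = 388.0 + 208.8 = 596.8 kg·m².
ω_f = I_p ω_i / I_f = (388.0)(48.8) / 596.8 = 31.73 rpm.
KE_i = ½(388.0)(5.110 rad/s)² = 5066 J; KE_f = ½(596.8)(3.322)² = 3294 J.
Fraction lost = 0.3499.

fraction ≈ 0.350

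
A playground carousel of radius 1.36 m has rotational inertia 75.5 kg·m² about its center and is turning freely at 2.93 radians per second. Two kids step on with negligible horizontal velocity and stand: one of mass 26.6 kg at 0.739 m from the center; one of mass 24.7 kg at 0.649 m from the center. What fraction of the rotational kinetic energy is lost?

fraction ≈ 0.248

The added mass arrives with no angular momentum about the center, and any external torque about the center is negligible, so the system's angular momentum is conserved.
Added inertia Σmr² = (26.6)(0.739)² + (24.7)(0.649)² = 24.93 kg·m²; I_f = 75.50 + 24.93 = 100.4 kg·m².
ω_f = I_p ω_i / I_f = (75.50)(2.93) / 100.4 = 2.203 rad/s.
KE_i = ½(75.50)(2.930 rad/s)² = 324.1 J; KE_f = ½(100.4)(2.203)² = 243.6 J.
Fraction lost = 0.2482.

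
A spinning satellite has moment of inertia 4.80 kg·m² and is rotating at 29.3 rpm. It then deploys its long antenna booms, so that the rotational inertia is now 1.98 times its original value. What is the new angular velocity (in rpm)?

ω₂ ≈ 14.8 rpm

With no external torque about the axis, L is conserved: I₁ω₁ = I₂ω₂.
I₂ = 1.98 × 4.80 = 9.504 kg·m².
ω₂ = I₁ω₁ / I₂ = (4.800)(29.3 rpm) / (9.504) = 14.80 rpm.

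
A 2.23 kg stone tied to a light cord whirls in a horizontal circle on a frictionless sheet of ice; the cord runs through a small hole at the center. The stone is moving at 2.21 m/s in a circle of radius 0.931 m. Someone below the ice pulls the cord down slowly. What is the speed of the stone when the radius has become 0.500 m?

Central (radial) force ⇒ zero torque about the center ⇒ m v r is constant.
v₂ = v₁ r₁ / r₂ = (2.21)(0.931) / (0.500) = 4.115 m/s.

v₂ ≈ 4.12 m/s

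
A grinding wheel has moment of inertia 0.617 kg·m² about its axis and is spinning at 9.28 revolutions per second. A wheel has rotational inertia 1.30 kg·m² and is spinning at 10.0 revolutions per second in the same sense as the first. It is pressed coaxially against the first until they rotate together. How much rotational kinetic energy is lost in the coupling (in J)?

ΔKE lost ≈ 4.28 J

The coupling torques are internal; angular momentum about the shared axis is conserved.
Taking A's sense as positive: L = (0.6170)(9.28) + (1.300)(10.0) = 18.73 kg·m²·rev/s.
Combined I = 0.6170 + 1.300 = 1.917 kg·m².
ω_f = L / I = 18.73 / 1.917 = 9.768 rev/s.
KE_i = ½ΣIω² = 3615 J; KE_f = ½(1.917)(61.38)² = 3611 J.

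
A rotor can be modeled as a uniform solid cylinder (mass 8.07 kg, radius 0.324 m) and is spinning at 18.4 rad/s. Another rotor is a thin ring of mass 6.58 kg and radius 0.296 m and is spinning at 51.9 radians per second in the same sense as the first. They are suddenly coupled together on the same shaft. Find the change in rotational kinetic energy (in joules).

The coupling torques are internal; angular momentum about the shared axis is conserved.
Moments of inertia: I_A = ½(8.07)(0.324)² = 0.4236 kg·m²; I_B = (6.58)(0.296)² = 0.5765 kg·m².
Taking A's sense as positive: L = (0.4236)(18.4) + (0.5765)(51.9) = 37.71 kg·m²·rad/s.
Combined I = 0.4236 + 0.5765 = 1.000 kg·m².
ω_f = L / I = 37.71 / 1.000 = 37.71 rad/s.
KE_i = ½ΣIω² = 848.2 J; KE_f = ½(1.000)(37.71)² = 711.1 J.

ΔKE ≈ -137 J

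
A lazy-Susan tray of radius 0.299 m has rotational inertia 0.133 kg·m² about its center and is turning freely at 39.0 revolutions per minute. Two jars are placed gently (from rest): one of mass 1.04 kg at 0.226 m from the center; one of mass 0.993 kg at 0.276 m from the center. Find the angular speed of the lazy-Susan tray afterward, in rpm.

No external torque acts about the center; L_before = L_after.
Added inertia Σmr² = (1.04)(0.226)² + (0.993)(0.276)² = 0.1288 kg·m²; I_f = 0.1330 + 0.1288 = 0.2618 kg·m².
ω_f = I_p ω_i / I_f = (0.1330)(39.0) / 0.2618 = 19.82 rpm.

ω_f ≈ 19.8 rpm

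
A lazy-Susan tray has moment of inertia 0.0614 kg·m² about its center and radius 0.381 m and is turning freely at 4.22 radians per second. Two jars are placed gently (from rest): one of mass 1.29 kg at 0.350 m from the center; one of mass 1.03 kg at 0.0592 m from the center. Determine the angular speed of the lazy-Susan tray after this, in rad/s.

ω_f ≈ 1.16 rad/s

The added mass arrives with no angular momentum about the center, and any external torque about the center is negligible, so the system's angular momentum is conserved.
Added inertia Σmr² = (1.29)(0.350)² + (1.03)(0.0592)² = 0.1616 kg·m²; I_f = 0.06140 + 0.1616 = 0.2230 kg·m².
ω_f = I_p ω_i / I_f = (0.06140)(4.22) / 0.2230 = 1.162 rad/s.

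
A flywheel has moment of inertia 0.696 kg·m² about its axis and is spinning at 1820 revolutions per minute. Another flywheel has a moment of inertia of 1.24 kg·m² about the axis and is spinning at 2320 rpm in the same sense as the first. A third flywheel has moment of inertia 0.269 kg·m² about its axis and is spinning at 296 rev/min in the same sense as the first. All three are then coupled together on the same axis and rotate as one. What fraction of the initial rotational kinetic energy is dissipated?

fraction ≈ 0.102

The coupling torques are internal; angular momentum about the shared axis is conserved.
Taking A's sense as positive: L = (0.6960)(1820) + (1.240)(2320) + (0.2690)(296) = 4223 kg·m²·rpm.
Combined I = 0.6960 + 1.240 + 0.2690 = 2.205 kg·m².
ω_f = L / I = 4223 / 2.205 = 1915 rpm.
KE_i = ½ΣIω² = 49370 J; KE_f = ½(2.205)(200.6)² = 44350 J.
Fraction dissipated = (KE_i − KE_f)/KE_i = 0.1016.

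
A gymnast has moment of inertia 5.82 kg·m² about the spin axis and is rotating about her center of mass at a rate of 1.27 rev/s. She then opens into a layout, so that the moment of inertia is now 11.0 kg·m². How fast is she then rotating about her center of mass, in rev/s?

ω₂ ≈ 0.672 rev/s

Angular momentum about the spin axis is conserved since the torque about it is zero.
ω₂ = I₁ω₁ / I₂ = (5.820)(1.27 rev/s) / (11.00) = 0.6719 rev/s.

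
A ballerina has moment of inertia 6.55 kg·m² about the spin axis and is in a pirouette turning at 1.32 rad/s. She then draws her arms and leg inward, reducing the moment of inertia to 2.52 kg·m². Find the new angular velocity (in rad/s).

Angular momentum about the spin axis is conserved since the torque about it is zero.
ω₂ = I₁ω₁ / I₂ = (6.550)(1.32 rad/s) / (2.520) = 3.431 rad/s.

ω₂ ≈ 3.43 rad/s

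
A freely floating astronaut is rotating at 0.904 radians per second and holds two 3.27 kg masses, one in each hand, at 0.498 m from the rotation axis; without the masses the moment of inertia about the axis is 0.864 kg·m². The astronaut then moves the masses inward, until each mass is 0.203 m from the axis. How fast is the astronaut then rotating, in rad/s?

Angular momentum about the spin axis is conserved since the torque about it is zero.
I₁ = 0.864 + 2(3.27)(0.498)² = 2.486 kg·m²; I₂ = 0.864 + 2(3.27)(0.203)² = 1.134 kg·m².
ω₂ = I₁ω₁ / I₂ = (2.486)(0.904 rad/s) / (1.134) = 1.983 rad/s.

ω₂ ≈ 1.98 rad/s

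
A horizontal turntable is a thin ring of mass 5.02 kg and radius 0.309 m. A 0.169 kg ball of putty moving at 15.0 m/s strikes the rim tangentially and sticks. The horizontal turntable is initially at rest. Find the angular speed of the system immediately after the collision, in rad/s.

The axle reaction passes through the axle and exerts no torque about it; angular momentum about the axle is conserved through the impact.
I_p = (5.02)(0.309)² = 0.4793 kg·m². Taking the sense of the ball of putty's angular momentum as positive, L_{ball} = m v R = (0.169)(15.0)(0.309) = 0.7833 kg·m²/s.
L_i = 0 + 0.7833 = 0.7833 kg·m²/s.
After sticking, I_f = I_p + m R² = 0.4793 + (0.169)(0.309)² = 0.4955 kg·m².
ω_f = L_i / I_f = 0.7833 / 0.4955 = 1.581 rad/s.

|ω_f| ≈ 1.58 rad/s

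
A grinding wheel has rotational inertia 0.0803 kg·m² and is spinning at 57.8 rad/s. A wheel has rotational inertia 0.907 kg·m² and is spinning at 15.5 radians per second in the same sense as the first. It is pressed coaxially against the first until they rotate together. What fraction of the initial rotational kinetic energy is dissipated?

fraction ≈ 0.271

The coupling torques are internal; angular momentum about the shared axis is conserved.
Taking A's sense as positive: L = (0.08030)(57.8) + (0.9070)(15.5) = 18.70 kg·m²·rad/s.
Combined I = 0.08030 + 0.9070 = 0.9873 kg·m².
ω_f = L / I = 18.70 / 0.9873 = 18.94 rad/s.
KE_i = ½ΣIω² = 243.1 J; KE_f = ½(0.9873)(18.94)² = 177.1 J.
Fraction dissipated = (KE_i − KE_f)/KE_i = 0.2715.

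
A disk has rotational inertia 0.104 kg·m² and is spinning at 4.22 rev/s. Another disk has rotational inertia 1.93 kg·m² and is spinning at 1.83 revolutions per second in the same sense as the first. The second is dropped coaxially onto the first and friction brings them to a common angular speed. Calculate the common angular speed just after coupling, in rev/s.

No external torque acts about the common axis, so total angular momentum is conserved.
Taking A's sense as positive: L = (0.1040)(4.22) + (1.930)(1.83) = 3.971 kg·m²·rev/s.
Combined I = 0.1040 + 1.930 = 2.034 kg·m².
ω_f = L / I = 3.971 / 2.034 = 1.952 rev/s.

|ω_f| ≈ 1.95 rev/s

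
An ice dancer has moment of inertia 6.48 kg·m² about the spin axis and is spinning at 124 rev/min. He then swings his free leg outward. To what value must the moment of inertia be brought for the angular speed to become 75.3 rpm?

No external torque acts about the spin axis, so angular momentum is conserved.
I₂ = I₁ω₁ / ω₂ = (6.48)(124) / (75.3) = 10.67 kg·m².

I₂ ≈ 10.7 kg·m²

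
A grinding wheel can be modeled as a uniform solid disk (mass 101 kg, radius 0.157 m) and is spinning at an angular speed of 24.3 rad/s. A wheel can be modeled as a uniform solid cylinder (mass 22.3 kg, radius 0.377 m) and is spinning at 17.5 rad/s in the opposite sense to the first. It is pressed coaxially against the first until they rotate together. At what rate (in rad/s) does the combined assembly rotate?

|ω_f| ≈ 0.889 rad/s

The coupling torques are internal; angular momentum about the shared axis is conserved.
Moments of inertia: I_A = ½(101)(0.157)² = 1.245 kg·m²; I_B = ½(22.3)(0.377)² = 1.585 kg·m².
Taking A's sense as positive: L = (1.245)(24.3) − (1.585)(17.5) = 2.515 kg·m²·rad/s.
Combined I = 1.245 + 1.585 = 2.830 kg·m².
ω_f = L / I = 2.515 / 2.830 = 0.8889 rad/s.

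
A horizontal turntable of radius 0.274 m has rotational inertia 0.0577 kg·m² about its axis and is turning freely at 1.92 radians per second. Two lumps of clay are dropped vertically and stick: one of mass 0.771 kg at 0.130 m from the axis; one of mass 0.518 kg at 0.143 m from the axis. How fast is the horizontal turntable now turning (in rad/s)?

ω_f ≈ 1.36 rad/s

No external torque acts about the axis; L_before = L_after.
Added inertia Σmr² = (0.771)(0.130)² + (0.518)(0.143)² = 0.02362 kg·m²; I_f = 0.05770 + 0.02362 = 0.08132 kg·m².
ω_f = I_p ω_i / I_f = (0.05770)(1.92) / 0.08132 = 1.362 rad/s.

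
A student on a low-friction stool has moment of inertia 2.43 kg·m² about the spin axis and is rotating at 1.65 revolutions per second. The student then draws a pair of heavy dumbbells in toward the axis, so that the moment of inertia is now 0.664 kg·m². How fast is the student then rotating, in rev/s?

ω₂ ≈ 6.04 rev/s

Angular momentum about the spin axis is conserved since the torque about it is zero.
ω₂ = I₁ω₁ / I₂ = (2.430)(1.65 rev/s) / (0.6640) = 6.038 rev/s.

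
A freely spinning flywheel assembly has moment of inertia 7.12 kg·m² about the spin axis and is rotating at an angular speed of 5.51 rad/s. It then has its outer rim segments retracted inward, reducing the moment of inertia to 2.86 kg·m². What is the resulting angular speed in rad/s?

With no external torque about the axis, L is conserved: I₁ω₁ = I₂ω₂.
ω₂ = I₁ω₁ / I₂ = (7.120)(5.51 rad/s) / (2.860) = 13.72 rad/s.

ω₂ ≈ 13.7 rad/s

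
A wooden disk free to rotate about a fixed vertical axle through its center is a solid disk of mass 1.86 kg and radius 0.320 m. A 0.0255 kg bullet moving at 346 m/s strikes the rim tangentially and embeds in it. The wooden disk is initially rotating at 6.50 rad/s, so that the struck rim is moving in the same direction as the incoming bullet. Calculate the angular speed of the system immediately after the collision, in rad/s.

About the axle the impulsive forces during the collision are internal, so angular momentum about that axis is conserved.
I_p = ½(1.86)(0.320)² = 0.09523 kg·m². Taking the sense of the bullet's angular momentum as positive, L_{bullet} = m v R = (0.0255)(346)(0.320) = 2.823 kg·m²/s.
L_i = +I_p ω_p + m v R = +(0.09523)(6.50) + 2.823 = 3.442 kg·m²/s.
After sticking, I_f = I_p + m R² = 0.09523 + (0.0255)(0.320)² = 0.09784 kg·m².
ω_f = L_i / I_f = 3.442 / 0.09784 = 35.18 rad/s.

|ω_f| ≈ 35.2 rad/s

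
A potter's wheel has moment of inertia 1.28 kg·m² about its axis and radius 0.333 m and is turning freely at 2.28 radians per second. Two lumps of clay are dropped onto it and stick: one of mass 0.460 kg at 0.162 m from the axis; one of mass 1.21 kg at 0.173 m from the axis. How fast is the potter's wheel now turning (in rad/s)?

ω_f ≈ 2.20 rad/s

No external torque acts about the axis; L_before = L_after.
Added inertia Σmr² = (0.460)(0.162)² + (1.21)(0.173)² = 0.04829 kg·m²; I_f = 1.280 + 0.04829 = 1.328 kg·m².
ω_f = I_p ω_i / I_f = (1.280)(2.28) / 1.328 = 2.197 rad/s.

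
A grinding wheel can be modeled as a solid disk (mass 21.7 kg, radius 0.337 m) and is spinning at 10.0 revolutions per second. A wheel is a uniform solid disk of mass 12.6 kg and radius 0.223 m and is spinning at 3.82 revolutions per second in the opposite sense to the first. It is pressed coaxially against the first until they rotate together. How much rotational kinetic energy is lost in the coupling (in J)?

No external torque acts about the common axis, so total angular momentum is conserved.
Moments of inertia: I_A = ½(21.7)(0.337)² = 1.232 kg·m²; I_B = ½(12.6)(0.223)² = 0.3133 kg·m².
Taking A's sense as positive: L = (1.232)(10.0) − (0.3133)(3.82) = 11.13 kg·m²·rev/s.
Combined I = 1.232 + 0.3133 = 1.546 kg·m².
ω_f = L / I = 11.13 / 1.546 = 7.199 rev/s.
KE_i = ½ΣIω² = 2523 J; KE_f = ½(1.546)(45.23)² = 1581 J.

ΔKE lost ≈ 942 J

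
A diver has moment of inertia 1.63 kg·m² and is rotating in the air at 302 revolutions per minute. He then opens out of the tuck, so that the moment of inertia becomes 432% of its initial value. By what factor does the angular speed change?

ω₂/ω₁ ≈ 0.231

With no external torque about the axis, L is conserved: I₁ω₁ = I₂ω₂.
I₂ = 4.32 × 1.63 = 7.042 kg·m².
ω₂/ω₁ = I₁/I₂ = 1.630 / 7.042 = 0.2315.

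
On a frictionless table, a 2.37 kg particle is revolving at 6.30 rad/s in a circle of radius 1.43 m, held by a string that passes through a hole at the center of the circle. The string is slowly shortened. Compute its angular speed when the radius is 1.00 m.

No torque about the axis ⇒ m r₁² ω₁ = m r₂² ω₂.
ω₂ = ω₁ (r₁/r₂)² = (6.30)(1.43/1.00)² = 12.88 rad/s.

ω₂ ≈ 12.9 rad/s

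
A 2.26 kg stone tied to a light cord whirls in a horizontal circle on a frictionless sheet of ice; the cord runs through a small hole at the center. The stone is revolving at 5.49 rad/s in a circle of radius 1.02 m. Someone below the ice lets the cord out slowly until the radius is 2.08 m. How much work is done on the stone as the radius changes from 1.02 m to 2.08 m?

W ≈ -26.9 J

The constraining force is radial, so m r² ω about the center is conserved.
ω₂ = ω₁ (r₁/r₂)² = (5.49)(1.02/2.08)² = 1.320 rad/s.
W = ΔKE = ½m(v₂² − v₁²) = -26.91 J.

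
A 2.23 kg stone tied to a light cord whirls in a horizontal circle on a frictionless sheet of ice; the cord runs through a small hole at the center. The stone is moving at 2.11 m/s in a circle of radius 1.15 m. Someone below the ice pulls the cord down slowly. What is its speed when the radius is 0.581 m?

The only horizontal force on the mass is along the cord (radial), so it exerts no torque about the hole and angular momentum m v r is conserved.
v₂ = v₁ r₁ / r₂ = (2.11)(1.15) / (0.581) = 4.176 m/s.

v₂ ≈ 4.18 m/s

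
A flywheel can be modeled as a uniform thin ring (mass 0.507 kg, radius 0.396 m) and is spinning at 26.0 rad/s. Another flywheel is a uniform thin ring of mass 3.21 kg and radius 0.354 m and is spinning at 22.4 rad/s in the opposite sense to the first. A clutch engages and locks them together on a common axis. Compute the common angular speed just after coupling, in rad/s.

|ω_f| ≈ 14.4 rad/s

No external torque acts about the common axis, so total angular momentum is conserved.
Moments of inertia: I_A = (0.507)(0.396)² = 0.07951 kg·m²; I_B = (3.21)(0.354)² = 0.4023 kg·m².
Taking A's sense as positive: L = (0.07951)(26.0) − (0.4023)(22.4) = -6.944 kg·m²·rad/s.
Combined I = 0.07951 + 0.4023 = 0.4818 kg·m².
ω_f = L / I = -6.944 / 0.4818 = -14.41 rad/s.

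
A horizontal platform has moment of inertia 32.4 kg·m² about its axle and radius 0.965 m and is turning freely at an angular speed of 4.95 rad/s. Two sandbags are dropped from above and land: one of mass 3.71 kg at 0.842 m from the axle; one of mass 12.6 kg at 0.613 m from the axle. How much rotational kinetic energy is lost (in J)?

energy lost ≈ 73.5 J

The added mass arrives with no angular momentum about the axle, and any external torque about the axle is negligible, so the system's angular momentum is conserved.
Added inertia Σmr² = (3.71)(0.842)² + (12.6)(0.613)² = 7.365 kg·m²; I_f = 32.40 + 7.365 = 39.76 kg·m².
ω_f = I_p ω_i / I_f = (32.40)(4.95) / 39.76 = 4.033 rad/s.
KE_i = ½(32.40)(4.950 rad/s)² = 396.9 J; KE_f = ½(39.76)(4.033)² = 323.4 J.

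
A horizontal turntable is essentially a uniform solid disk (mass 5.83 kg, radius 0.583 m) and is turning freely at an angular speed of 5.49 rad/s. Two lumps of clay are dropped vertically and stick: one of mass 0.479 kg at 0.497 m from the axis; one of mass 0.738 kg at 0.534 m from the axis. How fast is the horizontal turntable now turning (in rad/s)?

ω_f ≈ 4.12 rad/s

No external torque acts about the axis; L_before = L_after.
I_p = ½(5.83)(0.583)² = 0.9908 kg·m².
Added inertia Σmr² = (0.479)(0.497)² + (0.738)(0.534)² = 0.3288 kg·m²; I_f = 0.9908 + 0.3288 = 1.320 kg·m².
ω_f = I_p ω_i / I_f = (0.9908)(5.49) / 1.320 = 4.122 rad/s.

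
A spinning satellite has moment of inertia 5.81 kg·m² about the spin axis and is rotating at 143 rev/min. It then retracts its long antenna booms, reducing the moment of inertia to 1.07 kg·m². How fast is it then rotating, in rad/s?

ω₂ ≈ 81.3 rad/s

No external torque acts about the spin axis, so angular momentum is conserved.
ω₂ = I₁ω₁ / I₂ = (5.810)(143 rpm) / (1.070) = 776.5 rpm = 81.31 rad/s.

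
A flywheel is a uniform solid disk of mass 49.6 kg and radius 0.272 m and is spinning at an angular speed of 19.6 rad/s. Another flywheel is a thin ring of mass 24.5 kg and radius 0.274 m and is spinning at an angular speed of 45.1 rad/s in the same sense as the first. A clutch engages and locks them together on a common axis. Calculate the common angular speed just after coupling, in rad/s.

|ω_f| ≈ 32.4 rad/s

The coupling torques are internal; angular momentum about the shared axis is conserved.
Moments of inertia: I_A = ½(49.6)(0.272)² = 1.835 kg·m²; I_B = (24.5)(0.274)² = 1.839 kg·m².
Taking A's sense as positive: L = (1.835)(19.6) + (1.839)(45.1) = 118.9 kg·m²·rad/s.
Combined I = 1.835 + 1.839 = 3.674 kg·m².
ω_f = L / I = 118.9 / 3.674 = 32.37 rad/s.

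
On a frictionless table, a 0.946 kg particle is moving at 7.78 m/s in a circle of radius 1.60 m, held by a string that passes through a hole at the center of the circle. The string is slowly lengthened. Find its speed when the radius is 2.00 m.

The only horizontal force on the mass is along the cord (radial), so it exerts no torque about the hole and angular momentum m v r is conserved.
v₂ = v₁ r₁ / r₂ = (7.78)(1.60) / (2.00) = 6.224 m/s.

v₂ ≈ 6.22 m/s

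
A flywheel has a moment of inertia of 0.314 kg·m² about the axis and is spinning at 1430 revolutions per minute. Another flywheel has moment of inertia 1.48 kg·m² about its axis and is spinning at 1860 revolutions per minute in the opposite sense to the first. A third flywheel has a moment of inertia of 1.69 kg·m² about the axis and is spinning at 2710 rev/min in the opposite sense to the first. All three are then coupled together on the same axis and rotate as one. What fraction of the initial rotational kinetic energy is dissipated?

The coupling torques are internal; angular momentum about the shared axis is conserved.
Taking A's sense as positive: L = (0.3140)(1430) − (1.480)(1860) − (1.690)(2710) = -6884 kg·m²·rpm.
Combined I = 0.3140 + 1.480 + 1.690 = 3.484 kg·m².
ω_f = L / I = -6884 / 3.484 = -1976 rpm.
KE_i = ½ΣIω² = 99650 J; KE_f = ½(3.484)(206.9)² = 74570 J.
Fraction dissipated = (KE_i − KE_f)/KE_i = 0.2516.

fraction ≈ 0.252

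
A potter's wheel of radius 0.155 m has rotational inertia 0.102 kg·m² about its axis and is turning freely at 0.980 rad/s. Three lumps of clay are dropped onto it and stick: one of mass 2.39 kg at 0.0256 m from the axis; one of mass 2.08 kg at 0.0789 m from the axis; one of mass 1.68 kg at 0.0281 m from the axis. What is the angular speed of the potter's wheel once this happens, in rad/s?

ω_f ≈ 0.848 rad/s

No external torque acts about the axis; L_before = L_after.
Added inertia Σmr² = (2.39)(0.0256)² + (2.08)(0.0789)² + (1.68)(0.0281)² = 0.01584 kg·m²; I_f = 0.1020 + 0.01584 = 0.1178 kg·m².
ω_f = I_p ω_i / I_f = (0.1020)(0.980) / 0.1178 = 0.8483 rad/s.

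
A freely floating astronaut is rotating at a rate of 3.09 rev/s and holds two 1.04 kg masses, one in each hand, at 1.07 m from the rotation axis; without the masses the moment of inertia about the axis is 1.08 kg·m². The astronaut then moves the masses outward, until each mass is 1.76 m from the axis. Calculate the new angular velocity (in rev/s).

ω₂ ≈ 1.42 rev/s

With no external torque about the axis, L is conserved: I₁ω₁ = I₂ω₂.
I₁ = 1.08 + 2(1.04)(1.07)² = 3.461 kg·m²; I₂ = 1.08 + 2(1.04)(1.76)² = 7.523 kg·m².
ω₂ = I₁ω₁ / I₂ = (3.461)(3.09 rev/s) / (7.523) = 1.422 rev/s.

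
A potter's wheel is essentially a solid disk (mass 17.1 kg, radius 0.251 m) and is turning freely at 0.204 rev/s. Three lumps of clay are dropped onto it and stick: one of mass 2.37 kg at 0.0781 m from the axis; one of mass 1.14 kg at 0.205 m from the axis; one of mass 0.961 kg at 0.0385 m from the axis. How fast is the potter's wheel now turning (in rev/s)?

No external torque acts about the axis; L_before = L_after.
I_p = ½(17.1)(0.251)² = 0.5387 kg·m².
Added inertia Σmr² = (2.37)(0.0781)² + (1.14)(0.205)² + (0.961)(0.0385)² = 0.06379 kg·m²; I_f = 0.5387 + 0.06379 = 0.6024 kg·m².
ω_f = I_p ω_i / I_f = (0.5387)(0.204) / 0.6024 = 0.1824 rev/s.

ω_f ≈ 0.182 rev/s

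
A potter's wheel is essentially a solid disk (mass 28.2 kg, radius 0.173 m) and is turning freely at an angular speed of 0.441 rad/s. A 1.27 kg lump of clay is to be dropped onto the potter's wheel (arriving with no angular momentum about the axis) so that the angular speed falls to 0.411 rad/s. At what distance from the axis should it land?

The added mass arrives with no angular momentum about the axis, and any external torque about the axis is negligible, so the system's angular momentum is conserved.
I_p = ½(28.2)(0.173)² = 0.4220 kg·m².
I_p ω_i = (I_p + m r²) ω_f ⇒ m r² = I_p(ω_i/ω_f − 1) = 0.4220(0.441/0.411 − 1) = 0.03080 kg·m².
r = √(0.03080/1.27) = 0.1557 m.

r ≈ 0.156 m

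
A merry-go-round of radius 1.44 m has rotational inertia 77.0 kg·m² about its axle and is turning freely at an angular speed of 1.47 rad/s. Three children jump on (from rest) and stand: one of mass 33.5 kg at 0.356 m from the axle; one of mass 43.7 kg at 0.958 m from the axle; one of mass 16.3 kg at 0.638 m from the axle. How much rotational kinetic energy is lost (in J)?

energy lost ≈ 33.1 J

The added mass arrives with no angular momentum about the axle, and any external torque about the axle is negligible, so the system's angular momentum is conserved.
Added inertia Σmr² = (33.5)(0.356)² + (43.7)(0.958)² + (16.3)(0.638)² = 50.99 kg·m²; I_f = 77.00 + 50.99 = 128.0 kg·m².
ω_f = I_p ω_i / I_f = (77.00)(1.47) / 128.0 = 0.8844 rad/s.
KE_i = ½(77.00)(1.470 rad/s)² = 83.19 J; KE_f = ½(128.0)(0.8844)² = 50.05 J.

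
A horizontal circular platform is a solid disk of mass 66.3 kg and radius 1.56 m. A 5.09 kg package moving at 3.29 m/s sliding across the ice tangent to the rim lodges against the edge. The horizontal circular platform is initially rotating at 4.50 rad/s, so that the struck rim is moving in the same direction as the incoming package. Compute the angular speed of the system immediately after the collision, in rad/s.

The axle reaction passes through the central axle and exerts no torque about it; angular momentum about the central axle is conserved through the impact.
I_p = ½(66.3)(1.56)² = 80.67 kg·m². Taking the sense of the package's angular momentum as positive, L_{package} = m v R = (5.09)(3.29)(1.56) = 26.12 kg·m²/s.
L_i = +I_p ω_p + m v R = +(80.67)(4.50) + 26.12 = 389.2 kg·m²/s.
After sticking, I_f = I_p + m R² = 80.67 + (5.09)(1.56)² = 93.06 kg·m².
ω_f = L_i / I_f = 389.2 / 93.06 = 4.182 rad/s.

|ω_f| ≈ 4.18 rad/s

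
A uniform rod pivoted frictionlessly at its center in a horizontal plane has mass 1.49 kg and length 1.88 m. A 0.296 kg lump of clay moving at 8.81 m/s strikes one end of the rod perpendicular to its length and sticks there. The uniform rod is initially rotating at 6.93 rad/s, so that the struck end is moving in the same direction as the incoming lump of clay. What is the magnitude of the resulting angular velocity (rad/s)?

|ω_f| ≈ 7.84 rad/s

About the pivot the impulsive forces during the collision are internal, so angular momentum about that axis is conserved.
I_p = (1/12)(1.49)(1.88)² = 0.4389 kg·m². Taking the sense of the lump of clay's angular momentum as positive, L_{lump} = m v R = (0.296)(8.81)(1.88/2) = 2.451 kg·m²/s.
L_i = +I_p ω_p + m v R = +(0.4389)(6.93) + 2.451 = 5.493 kg·m²/s.
After sticking, I_f = I_p + m R² = 0.4389 + (0.296)(1.88/2)² = 0.7004 kg·m².
ω_f = L_i / I_f = 5.493 / 0.7004 = 7.842 rad/s.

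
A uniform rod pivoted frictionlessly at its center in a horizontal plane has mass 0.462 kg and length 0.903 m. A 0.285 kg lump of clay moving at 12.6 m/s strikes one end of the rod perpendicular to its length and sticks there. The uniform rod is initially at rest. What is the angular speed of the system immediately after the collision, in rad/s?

|ω_f| ≈ 18.1 rad/s

About the pivot the impulsive forces during the collision are internal, so angular momentum about that axis is conserved.
I_p = (1/12)(0.462)(0.903)² = 0.03139 kg·m². Taking the sense of the lump of clay's angular momentum as positive, L_{lump} = m v R = (0.285)(12.6)(0.903/2) = 1.621 kg·m²/s.
L_i = 0 + 1.621 = 1.621 kg·m²/s.
After sticking, I_f = I_p + m R² = 0.03139 + (0.285)(0.903/2)² = 0.08949 kg·m².
ω_f = L_i / I_f = 1.621 / 0.08949 = 18.12 rad/s.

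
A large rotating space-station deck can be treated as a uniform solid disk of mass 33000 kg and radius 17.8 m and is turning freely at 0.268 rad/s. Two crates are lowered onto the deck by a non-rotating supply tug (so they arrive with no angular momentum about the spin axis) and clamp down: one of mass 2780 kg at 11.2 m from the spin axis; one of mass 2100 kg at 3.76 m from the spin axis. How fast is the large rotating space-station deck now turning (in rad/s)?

No external torque acts about the spin axis; L_before = L_after.
I_p = ½(33000)(17.8)² = 5.228e+06 kg·m².
Added inertia Σmr² = (2780)(11.2)² + (2100)(3.76)² = 3.784e+05 kg·m²; I_f = 5.228e+06 + 3.784e+05 = 5.606e+06 kg·m².
ω_f = I_p ω_i / I_f = (5.228e+06)(0.268) / 5.606e+06 = 0.2499 rad/s.

ω_f ≈ 0.250 rad/s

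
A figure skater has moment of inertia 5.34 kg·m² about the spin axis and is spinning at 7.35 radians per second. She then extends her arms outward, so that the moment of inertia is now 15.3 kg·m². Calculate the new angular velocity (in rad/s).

ω₂ ≈ 2.57 rad/s

Angular momentum about the spin axis is conserved since the torque about it is zero.
ω₂ = I₁ω₁ / I₂ = (5.340)(7.35 rad/s) / (15.30) = 2.565 rad/s.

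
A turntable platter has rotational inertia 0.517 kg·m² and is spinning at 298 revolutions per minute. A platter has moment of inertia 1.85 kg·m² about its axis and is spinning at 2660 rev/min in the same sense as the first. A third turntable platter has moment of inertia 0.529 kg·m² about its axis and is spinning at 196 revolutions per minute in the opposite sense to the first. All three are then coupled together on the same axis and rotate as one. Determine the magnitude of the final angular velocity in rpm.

|ω_f| ≈ 1720 rpm

The coupling torques are internal; angular momentum about the shared axis is conserved.
Taking A's sense as positive: L = (0.5170)(298) + (1.850)(2660) − (0.5290)(196) = 4971 kg·m²·rpm.
Combined I = 0.5170 + 1.850 + 0.5290 = 2.896 kg·m².
ω_f = L / I = 4971 / 2.896 = 1717 rpm.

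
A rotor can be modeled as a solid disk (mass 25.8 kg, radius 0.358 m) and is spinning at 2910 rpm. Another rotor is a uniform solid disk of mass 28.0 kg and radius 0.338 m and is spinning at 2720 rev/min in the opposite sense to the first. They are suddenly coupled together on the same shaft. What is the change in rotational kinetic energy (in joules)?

No external torque acts about the common axis, so total angular momentum is conserved.
Moments of inertia: I_A = ½(25.8)(0.358)² = 1.653 kg·m²; I_B = ½(28.0)(0.338)² = 1.599 kg·m².
Taking A's sense as positive: L = (1.653)(2910) − (1.599)(2720) = 460.7 kg·m²·rpm.
Combined I = 1.653 + 1.599 = 3.253 kg·m².
ω_f = L / I = 460.7 / 3.253 = 141.6 rpm.
KE_i = ½ΣIω² = 1.416e+05 J; KE_f = ½(3.253)(14.83)² = 357.8 J.

ΔKE ≈ -1.41e+05 J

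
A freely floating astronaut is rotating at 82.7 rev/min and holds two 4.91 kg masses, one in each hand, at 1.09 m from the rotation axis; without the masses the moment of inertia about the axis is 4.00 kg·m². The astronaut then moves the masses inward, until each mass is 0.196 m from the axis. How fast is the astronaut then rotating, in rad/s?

No external torque acts about the spin axis, so angular momentum is conserved.
I₁ = 4.00 + 2(4.91)(1.09)² = 15.67 kg·m²; I₂ = 4.00 + 2(4.91)(0.196)² = 4.377 kg·m².
ω₂ = I₁ω₁ / I₂ = (15.67)(82.7 rpm) / (4.377) = 296.0 rpm = 31.00 rad/s.

ω₂ ≈ 31.0 rad/s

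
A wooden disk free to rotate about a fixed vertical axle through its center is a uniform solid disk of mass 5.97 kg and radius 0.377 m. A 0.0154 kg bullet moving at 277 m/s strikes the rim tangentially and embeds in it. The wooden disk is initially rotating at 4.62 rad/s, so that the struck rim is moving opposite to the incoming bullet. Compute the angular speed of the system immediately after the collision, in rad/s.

|ω_f| ≈ 0.825 rad/s

The axle reaction passes through the axle and exerts no torque about it; angular momentum about the axle is conserved through the impact.
I_p = ½(5.97)(0.377)² = 0.4243 kg·m². Taking the sense of the bullet's angular momentum as positive, L_{bullet} = m v R = (0.0154)(277)(0.377) = 1.608 kg·m²/s.
L_i = −I_p ω_p + m v R = −(0.4243)(4.62) + 1.608 = -0.3519 kg·m²/s.
After sticking, I_f = I_p + m R² = 0.4243 + (0.0154)(0.377)² = 0.4264 kg·m².
ω_f = L_i / I_f = -0.3519 / 0.4264 = -0.8251 rad/s.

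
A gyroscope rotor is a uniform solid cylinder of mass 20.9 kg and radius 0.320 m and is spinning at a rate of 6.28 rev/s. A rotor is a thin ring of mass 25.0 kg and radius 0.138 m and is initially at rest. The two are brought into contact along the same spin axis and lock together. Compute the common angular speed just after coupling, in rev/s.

No external torque acts about the common axis, so total angular momentum is conserved.
Moments of inertia: I_A = ½(20.9)(0.320)² = 1.070 kg·m²; I_B = (25.0)(0.138)² = 0.4761 kg·m².
Taking A's sense as positive: L = (1.070)(6.28) = 6.720 kg·m²·rev/s.
Combined I = 1.070 + 0.4761 = 1.546 kg·m².
ω_f = L / I = 6.720 / 1.546 = 4.346 rev/s.

|ω_f| ≈ 4.35 rev/s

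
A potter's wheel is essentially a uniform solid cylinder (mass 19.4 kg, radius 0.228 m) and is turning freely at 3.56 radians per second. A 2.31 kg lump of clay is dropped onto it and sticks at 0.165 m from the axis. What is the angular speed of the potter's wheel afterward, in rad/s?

No external torque acts about the axis; L_before = L_after.
I_p = ½(19.4)(0.228)² = 0.5042 kg·m².
Added inertia Σmr² = (2.31)(0.165)² = 0.06289 kg·m²; I_f = 0.5042 + 0.06289 = 0.5671 kg·m².
ω_f = I_p ω_i / I_f = (0.5042)(3.56) / 0.5671 = 3.165 rad/s.

ω_f ≈ 3.17 rad/s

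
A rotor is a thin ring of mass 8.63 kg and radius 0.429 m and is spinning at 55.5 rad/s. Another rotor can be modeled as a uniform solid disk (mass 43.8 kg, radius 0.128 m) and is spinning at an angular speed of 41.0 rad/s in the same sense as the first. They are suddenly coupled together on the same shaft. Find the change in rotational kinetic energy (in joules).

The coupling torques are internal; angular momentum about the shared axis is conserved.
Moments of inertia: I_A = (8.63)(0.429)² = 1.588 kg·m²; I_B = ½(43.8)(0.128)² = 0.3588 kg·m².
Taking A's sense as positive: L = (1.588)(55.5) + (0.3588)(41.0) = 102.9 kg·m²·rad/s.
Combined I = 1.588 + 0.3588 = 1.947 kg·m².
ω_f = L / I = 102.9 / 1.947 = 52.83 rad/s.
KE_i = ½ΣIω² = 2748 J; KE_f = ½(1.947)(52.83)² = 2717 J.

ΔKE ≈ -30.8 J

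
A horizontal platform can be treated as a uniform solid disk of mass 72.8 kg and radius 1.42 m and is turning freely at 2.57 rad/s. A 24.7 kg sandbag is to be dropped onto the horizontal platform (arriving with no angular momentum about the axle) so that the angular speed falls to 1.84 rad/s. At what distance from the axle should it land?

The added mass arrives with no angular momentum about the axle, and any external torque about the axle is negligible, so the system's angular momentum is conserved.
I_p = ½(72.8)(1.42)² = 73.40 kg·m².
I_p ω_i = (I_p + m r²) ω_f ⇒ m r² = I_p(ω_i/ω_f − 1) = 73.40(2.57/1.84 − 1) = 29.12 kg·m².
r = √(29.12/24.7) = 1.086 m.

r ≈ 1.09 m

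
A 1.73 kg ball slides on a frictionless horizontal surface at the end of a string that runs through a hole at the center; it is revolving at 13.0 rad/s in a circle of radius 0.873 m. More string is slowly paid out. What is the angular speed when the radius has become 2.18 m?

ω₂ ≈ 2.08 rad/s

No torque about the axis ⇒ m r₁² ω₁ = m r₂² ω₂.
ω₂ = ω₁ (r₁/r₂)² = (13.0)(0.873/2.18)² = 2.085 rad/s.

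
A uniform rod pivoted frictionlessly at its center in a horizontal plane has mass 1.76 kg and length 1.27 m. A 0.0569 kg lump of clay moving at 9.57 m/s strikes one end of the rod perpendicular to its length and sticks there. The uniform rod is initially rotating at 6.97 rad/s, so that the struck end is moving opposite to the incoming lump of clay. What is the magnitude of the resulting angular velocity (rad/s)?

The axle reaction passes through the pivot and exerts no torque about it; angular momentum about the pivot is conserved through the impact.
I_p = (1/12)(1.76)(1.27)² = 0.2366 kg·m². Taking the sense of the lump of clay's angular momentum as positive, L_{lump} = m v R = (0.0569)(9.57)(1.27/2) = 0.3458 kg·m²/s.
L_i = −I_p ω_p + m v R = −(0.2366)(6.97) + 0.3458 = -1.303 kg·m²/s.
After sticking, I_f = I_p + m R² = 0.2366 + (0.0569)(1.27/2)² = 0.2595 kg·m².
ω_f = L_i / I_f = -1.303 / 0.2595 = -5.021 rad/s.

|ω_f| ≈ 5.02 rad/s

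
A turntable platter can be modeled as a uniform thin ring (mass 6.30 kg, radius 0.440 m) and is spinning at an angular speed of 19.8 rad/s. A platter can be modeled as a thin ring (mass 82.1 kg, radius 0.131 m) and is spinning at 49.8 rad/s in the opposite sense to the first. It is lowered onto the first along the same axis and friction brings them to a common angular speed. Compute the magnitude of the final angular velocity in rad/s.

|ω_f| ≈ 17.5 rad/s

The coupling torques are internal; angular momentum about the shared axis is conserved.
Moments of inertia: I_A = (6.30)(0.440)² = 1.220 kg·m²; I_B = (82.1)(0.131)² = 1.409 kg·m².
Taking A's sense as positive: L = (1.220)(19.8) − (1.409)(49.8) = -46.01 kg·m²·rad/s.
Combined I = 1.220 + 1.409 = 2.629 kg·m².
ω_f = L / I = -46.01 / 2.629 = -17.51 rad/s.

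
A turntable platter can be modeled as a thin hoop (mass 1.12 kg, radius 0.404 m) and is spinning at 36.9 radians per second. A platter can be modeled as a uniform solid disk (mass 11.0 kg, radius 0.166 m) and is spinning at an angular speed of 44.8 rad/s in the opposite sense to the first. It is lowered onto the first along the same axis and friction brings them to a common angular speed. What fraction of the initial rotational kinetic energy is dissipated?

fraction ≈ 1.00

The coupling torques are internal; angular momentum about the shared axis is conserved.
Moments of inertia: I_A = (1.12)(0.404)² = 0.1828 kg·m²; I_B = ½(11.0)(0.166)² = 0.1516 kg·m².
Taking A's sense as positive: L = (0.1828)(36.9) − (0.1516)(44.8) = -0.04441 kg·m²·rad/s.
Combined I = 0.1828 + 0.1516 = 0.3344 kg·m².
ω_f = L / I = -0.04441 / 0.3344 = -0.1328 rad/s.
KE_i = ½ΣIω² = 276.5 J; KE_f = ½(0.3344)(0.1328)² = 0.002949 J.
Fraction dissipated = (KE_i − KE_f)/KE_i = 1.000.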